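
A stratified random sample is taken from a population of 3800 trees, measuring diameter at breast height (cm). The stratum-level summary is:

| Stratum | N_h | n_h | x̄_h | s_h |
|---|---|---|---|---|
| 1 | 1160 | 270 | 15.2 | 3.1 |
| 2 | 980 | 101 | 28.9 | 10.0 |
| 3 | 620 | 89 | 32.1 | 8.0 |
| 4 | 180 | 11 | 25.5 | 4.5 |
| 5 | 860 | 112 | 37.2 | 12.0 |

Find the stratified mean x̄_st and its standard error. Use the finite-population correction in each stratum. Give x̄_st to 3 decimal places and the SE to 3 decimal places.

x̄_st ≈ 26.957, SE ≈ 0.373

x̄_st = Σ W_h x̄_h = (1160·15.2 + 980·28.9 + 620·32.1 + 180·25.5 + 860·37.2)/3800 = 26.95737
V̂(x̄_st) = Σ W_h² (1 − n_h/N_h) s_h²/n_h, with W_h = N_h/N and N = 3800:
  stratum 1: (1160/3800)²·(1 − 270/1160)·3.1²/270 = 0.00254472
  stratum 2: (980/3800)²·(1 − 101/980)·10.0²/101 = 0.0590645
  stratum 3: (620/3800)²·(1 − 89/620)·8.0²/89 = 0.0163949
  stratum 4: (180/3800)²·(1 − 11/180)·4.5²/11 = 0.00387815
  stratum 5: (860/3800)²·(1 − 112/860)·12.0²/112 = 0.0572766
V̂(x̄_st) = 0.139159
SE(x̄_st) = √0.139159 = 0.37304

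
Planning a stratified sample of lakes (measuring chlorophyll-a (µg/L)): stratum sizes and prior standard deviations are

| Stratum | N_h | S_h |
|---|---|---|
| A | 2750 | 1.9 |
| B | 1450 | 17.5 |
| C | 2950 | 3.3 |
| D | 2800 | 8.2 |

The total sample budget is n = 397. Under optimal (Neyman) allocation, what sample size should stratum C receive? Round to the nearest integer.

Neyman allocation: n_h = n · N_h S_h / Σ N_i S_i, with n = 397.
  stratum A: N_h·S_h = 2750·1.9 = 5225.00
  stratum B: N_h·S_h = 1450·17.5 = 25375.00
  stratum C: N_h·S_h = 2950·3.3 = 9735.00
  stratum D: N_h·S_h = 2800·8.2 = 22960.00
Σ N_h S_h = 63295.00
n for stratum C = 397·9735.00/63295.00 = 61.060 → 61

61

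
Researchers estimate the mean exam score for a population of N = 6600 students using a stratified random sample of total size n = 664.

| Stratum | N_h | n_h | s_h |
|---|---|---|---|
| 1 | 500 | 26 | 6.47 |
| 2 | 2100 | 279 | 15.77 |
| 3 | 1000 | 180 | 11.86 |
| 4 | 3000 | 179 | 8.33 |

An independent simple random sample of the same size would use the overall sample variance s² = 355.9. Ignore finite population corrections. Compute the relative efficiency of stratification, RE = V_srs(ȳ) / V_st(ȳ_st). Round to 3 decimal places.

RE ≈ 2.714

V̂(ȳ_st) = Σ W_h² s_h²/n_h, with W_h = N_h/N and N = 6600:
  stratum 1: (500/6600)²·6.47²/26 = 0.00924033
  stratum 2: (2100/6600)²·15.77²/279 = 0.0902422
  stratum 3: (1000/6600)²·11.86²/180 = 0.0179394
  stratum 4: (3000/6600)²·8.33²/179 = 0.0800925
V_st = 0.197514
V_srs = s²/n = 355.9/664 = 0.535994
Relative efficiency = V_srs / V_st = 0.535994/0.197514 = 2.7137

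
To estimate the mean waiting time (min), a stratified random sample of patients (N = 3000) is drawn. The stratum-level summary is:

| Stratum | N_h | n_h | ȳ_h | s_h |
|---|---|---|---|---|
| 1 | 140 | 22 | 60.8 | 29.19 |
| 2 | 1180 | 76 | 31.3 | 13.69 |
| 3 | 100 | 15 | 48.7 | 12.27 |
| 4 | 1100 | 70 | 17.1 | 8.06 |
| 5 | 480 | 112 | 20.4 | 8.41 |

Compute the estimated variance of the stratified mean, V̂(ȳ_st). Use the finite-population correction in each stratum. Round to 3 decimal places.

V̂(ȳ_st) = Σ W_h² (1 − n_h/N_h) s_h²/n_h, with W_h = N_h/N and N = 3000:
  stratum 1: (140/3000)²·(1 − 22/140)·29.19²/22 = 0.0710907
  stratum 2: (1180/3000)²·(1 − 76/1180)·13.69²/76 = 0.356945
  stratum 3: (100/3000)²·(1 − 15/100)·12.27²/15 = 0.00947926
  stratum 4: (1100/3000)²·(1 − 70/1100)·8.06²/70 = 0.116831
  stratum 5: (480/3000)²·(1 − 112/480)·8.41²/112 = 0.0123943
V̂(ȳ_st) = 0.566741

V̂(ȳ_st) ≈ 0.567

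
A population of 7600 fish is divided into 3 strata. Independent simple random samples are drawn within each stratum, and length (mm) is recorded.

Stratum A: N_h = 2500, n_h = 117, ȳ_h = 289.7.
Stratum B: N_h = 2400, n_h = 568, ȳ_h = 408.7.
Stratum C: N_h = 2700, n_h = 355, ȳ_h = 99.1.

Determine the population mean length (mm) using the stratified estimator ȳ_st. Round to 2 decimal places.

ȳ_st ≈ 259.57

N = Σ N_h = 7600. Stratum weights W_h = N_h/N.
ȳ_st = (2500·289.7 + 2400·408.7 + 2700·99.1) / 7600 = 259.5658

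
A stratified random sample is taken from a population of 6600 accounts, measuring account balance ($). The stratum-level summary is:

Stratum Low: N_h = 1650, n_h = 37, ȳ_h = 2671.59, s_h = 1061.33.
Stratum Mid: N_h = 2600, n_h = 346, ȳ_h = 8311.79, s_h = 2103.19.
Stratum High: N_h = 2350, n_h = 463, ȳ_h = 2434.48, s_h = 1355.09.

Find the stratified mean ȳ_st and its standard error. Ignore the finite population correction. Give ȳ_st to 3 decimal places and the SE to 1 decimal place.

ȳ_st = Σ W_h ȳ_h = (1650·2671.59 + 2600·8311.79 + 2350·2434.48)/6600 = 4809.06144
V̂(ȳ_st) = Σ W_h² s_h²/n_h, with W_h = N_h/N and N = 6600:
  stratum Low: (1650/6600)²·1061.33²/37 = 1902.74
  stratum Mid: (2600/6600)²·2103.19²/346 = 1983.99
  stratum High: (2350/6600)²·1355.09²/463 = 502.809
V̂(ȳ_st) = 4389.54
SE(ȳ_st) = √4389.54 = 66.2536

ȳ_st ≈ 4809.061, SE ≈ 66.3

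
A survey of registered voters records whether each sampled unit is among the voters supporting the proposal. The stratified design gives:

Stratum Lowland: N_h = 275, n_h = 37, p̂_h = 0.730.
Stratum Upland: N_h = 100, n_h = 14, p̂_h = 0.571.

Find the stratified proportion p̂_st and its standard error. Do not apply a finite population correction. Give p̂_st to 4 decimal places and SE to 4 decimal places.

p̂_st ≈ 0.6876, SE ≈ 0.0655

N = 375; stratum weights W_h = N_h/N.
p̂_st = Σ W_h p̂_h = (275·0.730 + 100·0.571)/375 = 0.68760
V̂(p̂_st) = Σ W_h² p̂_h(1−p̂_h)/(n_h−1):
  stratum Lowland: (275/375)²·0.730·0.270/36 = 0.00294433
  stratum Upland: (100/375)²·0.571·0.429/13 = 0.00133995
V̂(p̂_st) = 0.00428428; SE = √V̂ = 0.0654544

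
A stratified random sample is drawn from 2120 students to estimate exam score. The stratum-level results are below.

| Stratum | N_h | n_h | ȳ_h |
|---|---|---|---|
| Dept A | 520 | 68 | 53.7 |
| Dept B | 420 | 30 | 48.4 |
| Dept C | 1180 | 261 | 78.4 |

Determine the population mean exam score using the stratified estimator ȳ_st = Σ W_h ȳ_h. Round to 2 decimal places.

N = Σ N_h = 2120. Stratum weights W_h = N_h/N.
ȳ_st = (520·53.7 + 420·48.4 + 1180·78.4) / 2120 = 66.3981

ȳ_st ≈ 66.40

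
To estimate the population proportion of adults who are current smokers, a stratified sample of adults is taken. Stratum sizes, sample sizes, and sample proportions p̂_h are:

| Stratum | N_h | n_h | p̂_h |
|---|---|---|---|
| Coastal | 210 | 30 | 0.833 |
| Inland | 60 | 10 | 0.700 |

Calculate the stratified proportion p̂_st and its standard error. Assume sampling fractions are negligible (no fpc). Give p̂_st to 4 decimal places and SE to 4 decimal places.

N = 270; stratum weights W_h = N_h/N.
p̂_st = Σ W_h p̂_h = (210·0.833 + 60·0.700)/270 = 0.80344
V̂(p̂_st) = Σ W_h² p̂_h(1−p̂_h)/(n_h−1):
  stratum Coastal: (210/270)²·0.833·0.167/29 = 0.00290185
  stratum Inland: (60/270)²·0.700·0.300/9 = 0.00115226
V̂(p̂_st) = 0.00405411; SE = √V̂ = 0.0636719

p̂_st ≈ 0.8034, SE ≈ 0.0637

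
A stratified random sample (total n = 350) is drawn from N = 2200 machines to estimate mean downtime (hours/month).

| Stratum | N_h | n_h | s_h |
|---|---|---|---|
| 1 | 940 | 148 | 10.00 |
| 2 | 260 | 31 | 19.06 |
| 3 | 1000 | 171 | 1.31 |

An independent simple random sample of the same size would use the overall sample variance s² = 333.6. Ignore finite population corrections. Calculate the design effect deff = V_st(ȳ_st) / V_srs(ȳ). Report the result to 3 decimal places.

V̂(ȳ_st) = Σ W_h² s_h²/n_h, with W_h = N_h/N and N = 2200:
  stratum 1: (940/2200)²·10.00²/148 = 0.123353
  stratum 2: (260/2200)²·19.06²/31 = 0.163676
  stratum 3: (1000/2200)²·1.31²/171 = 0.00207349
V_st = 0.289102
V_srs = s²/n = 333.6/350 = 0.953143
deff = V_st / V_srs = 0.289102/0.953143 = 0.3033

deff ≈ 0.303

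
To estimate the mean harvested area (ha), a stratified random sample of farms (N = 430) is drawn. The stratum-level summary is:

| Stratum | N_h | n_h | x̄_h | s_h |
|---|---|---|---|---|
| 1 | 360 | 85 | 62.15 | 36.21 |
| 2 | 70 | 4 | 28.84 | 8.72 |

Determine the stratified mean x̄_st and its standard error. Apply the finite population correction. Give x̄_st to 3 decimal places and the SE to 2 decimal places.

x̄_st = Σ W_h x̄_h = (360·62.15 + 70·28.84)/430 = 56.72744
V̂(x̄_st) = Σ W_h² (1 − n_h/N_h) s_h²/n_h, with W_h = N_h/N and N = 430:
  stratum 1: (360/430)²·(1 − 85/360)·36.21²/85 = 8.25917
  stratum 2: (70/430)²·(1 − 4/70)·8.72²/4 = 0.474983
V̂(x̄_st) = 8.73415
SE(x̄_st) = √8.73415 = 2.95536

x̄_st ≈ 56.727, SE ≈ 2.96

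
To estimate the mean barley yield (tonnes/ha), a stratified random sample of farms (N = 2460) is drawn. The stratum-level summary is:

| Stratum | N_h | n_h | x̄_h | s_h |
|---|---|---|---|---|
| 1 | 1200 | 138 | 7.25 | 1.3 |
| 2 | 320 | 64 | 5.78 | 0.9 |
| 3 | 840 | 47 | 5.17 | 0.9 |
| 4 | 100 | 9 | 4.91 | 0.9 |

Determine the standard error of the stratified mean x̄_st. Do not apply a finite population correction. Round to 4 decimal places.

SE(x̄_st) ≈ 0.0727

V̂(x̄_st) = Σ W_h² s_h²/n_h, with W_h = N_h/N and N = 2460:
  stratum 1: (1200/2460)²·1.3²/138 = 0.00291407
  stratum 2: (320/2460)²·0.9²/64 = 0.000214158
  stratum 3: (840/2460)²·0.9²/47 = 0.00200944
  stratum 4: (100/2460)²·0.9²/9 = 0.000148721
V̂(x̄_st) = 0.00528639
SE(x̄_st) = √0.00528639 = 0.0727076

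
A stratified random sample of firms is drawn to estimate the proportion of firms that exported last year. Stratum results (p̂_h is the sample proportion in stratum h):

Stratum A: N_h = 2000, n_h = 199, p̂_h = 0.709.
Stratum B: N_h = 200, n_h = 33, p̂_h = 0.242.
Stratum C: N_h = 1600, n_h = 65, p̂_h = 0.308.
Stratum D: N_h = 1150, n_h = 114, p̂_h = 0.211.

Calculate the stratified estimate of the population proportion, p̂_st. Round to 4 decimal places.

p̂_st ≈ 0.4448

N = 4950; stratum weights W_h = N_h/N.
p̂_st = Σ W_h p̂_h = (2000·0.709 + 200·0.242 + 1600·0.308 + 1150·0.211)/4950 = 0.44482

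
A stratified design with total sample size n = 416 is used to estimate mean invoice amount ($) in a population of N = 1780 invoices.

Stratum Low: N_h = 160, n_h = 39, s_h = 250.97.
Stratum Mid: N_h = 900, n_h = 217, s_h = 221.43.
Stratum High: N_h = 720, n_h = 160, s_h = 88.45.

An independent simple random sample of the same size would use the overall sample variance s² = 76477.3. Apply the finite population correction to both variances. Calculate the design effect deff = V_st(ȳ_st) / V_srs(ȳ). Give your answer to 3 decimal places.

V̂(ȳ_st) = Σ W_h² (1 − n_h/N_h) s_h²/n_h, with W_h = N_h/N and N = 1780:
  stratum Low: (160/1780)²·(1 − 39/160)·250.97²/39 = 9.86835
  stratum Mid: (900/1780)²·(1 − 217/900)·221.43²/217 = 43.8366
  stratum High: (720/1780)²·(1 − 160/720)·88.45²/160 = 6.22238
V_st = 59.9273
V_srs = (1 − 416/1780)·76477.3/416 = 140.875
deff = V_st / V_srs = 59.9273/140.875 = 0.4254

deff ≈ 0.425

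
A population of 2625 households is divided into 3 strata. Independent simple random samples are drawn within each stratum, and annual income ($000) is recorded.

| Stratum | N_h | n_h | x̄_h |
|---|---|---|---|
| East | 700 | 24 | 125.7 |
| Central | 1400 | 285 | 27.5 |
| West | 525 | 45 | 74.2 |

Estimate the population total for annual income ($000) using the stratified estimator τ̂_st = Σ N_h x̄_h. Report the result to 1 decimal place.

τ̂_st = Σ N_h x̄_h = 700·125.7 + 1400·27.5 + 525·74.2 = 165445.0

τ̂_st ≈ 165445.0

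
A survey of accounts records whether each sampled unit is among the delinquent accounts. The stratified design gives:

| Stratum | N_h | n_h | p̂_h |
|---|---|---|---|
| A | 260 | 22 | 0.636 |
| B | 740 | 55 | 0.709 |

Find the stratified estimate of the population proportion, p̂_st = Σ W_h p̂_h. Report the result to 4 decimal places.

p̂_st ≈ 0.6900

N = 1000; stratum weights W_h = N_h/N.
p̂_st = Σ W_h p̂_h = (260·0.636 + 740·0.709)/1000 = 0.69002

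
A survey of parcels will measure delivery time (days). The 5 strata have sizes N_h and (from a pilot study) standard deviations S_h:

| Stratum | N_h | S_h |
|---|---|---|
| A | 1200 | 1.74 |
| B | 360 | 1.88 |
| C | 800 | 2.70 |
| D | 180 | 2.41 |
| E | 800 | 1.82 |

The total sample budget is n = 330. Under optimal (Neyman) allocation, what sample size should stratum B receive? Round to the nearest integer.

33

Neyman allocation: n_h = n · N_h S_h / Σ N_i S_i, with n = 330.
  stratum A: N_h·S_h = 1200·1.74 = 2088.00
  stratum B: N_h·S_h = 360·1.88 = 676.80
  stratum C: N_h·S_h = 800·2.70 = 2160.00
  stratum D: N_h·S_h = 180·2.41 = 433.80
  stratum E: N_h·S_h = 800·1.82 = 1456.00
Σ N_h S_h = 6814.60
n for stratum B = 330·676.80/6814.60 = 32.774 → 33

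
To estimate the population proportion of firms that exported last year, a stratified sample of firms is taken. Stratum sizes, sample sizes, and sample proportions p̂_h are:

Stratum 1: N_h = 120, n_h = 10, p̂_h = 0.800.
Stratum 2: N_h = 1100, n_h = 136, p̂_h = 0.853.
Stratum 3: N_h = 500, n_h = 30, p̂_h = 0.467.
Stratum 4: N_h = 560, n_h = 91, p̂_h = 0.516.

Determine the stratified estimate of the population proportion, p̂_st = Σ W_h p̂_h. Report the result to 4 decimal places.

p̂_st ≈ 0.6828

N = 2280; stratum weights W_h = N_h/N.
p̂_st = Σ W_h p̂_h = (120·0.800 + 1100·0.853 + 500·0.467 + 560·0.516)/2280 = 0.68279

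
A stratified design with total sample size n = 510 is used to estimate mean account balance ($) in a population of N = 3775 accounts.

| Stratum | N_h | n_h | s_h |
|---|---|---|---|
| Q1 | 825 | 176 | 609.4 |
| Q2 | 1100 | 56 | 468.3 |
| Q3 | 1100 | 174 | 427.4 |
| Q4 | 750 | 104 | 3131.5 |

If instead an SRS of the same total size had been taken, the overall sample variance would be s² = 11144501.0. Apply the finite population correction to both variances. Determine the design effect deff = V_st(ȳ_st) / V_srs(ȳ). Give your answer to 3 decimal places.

deff ≈ 0.194

V̂(ȳ_st) = Σ W_h² (1 − n_h/N_h) s_h²/n_h, with W_h = N_h/N and N = 3775:
  stratum Q1: (825/3775)²·(1 − 176/825)·609.4²/176 = 79.2788
  stratum Q2: (1100/3775)²·(1 − 56/1100)·468.3²/56 = 315.587
  stratum Q3: (1100/3775)²·(1 − 174/1100)·427.4²/174 = 75.0394
  stratum Q4: (750/3775)²·(1 − 104/750)·3131.5²/104 = 3205.76
V_st = 3675.67
V_srs = (1 − 510/3775)·11144501.0/510 = 18899.8
deff = V_st / V_srs = 3675.67/18899.8 = 0.1945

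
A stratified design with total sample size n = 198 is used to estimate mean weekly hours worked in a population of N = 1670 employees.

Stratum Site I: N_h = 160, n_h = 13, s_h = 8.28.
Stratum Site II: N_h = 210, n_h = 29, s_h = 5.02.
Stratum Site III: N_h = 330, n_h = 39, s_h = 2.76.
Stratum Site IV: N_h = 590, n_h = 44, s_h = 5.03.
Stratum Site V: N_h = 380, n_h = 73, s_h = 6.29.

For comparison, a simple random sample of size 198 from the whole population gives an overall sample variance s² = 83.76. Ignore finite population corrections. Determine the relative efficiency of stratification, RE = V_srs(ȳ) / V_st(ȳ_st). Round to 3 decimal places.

V̂(ȳ_st) = Σ W_h² s_h²/n_h, with W_h = N_h/N and N = 1670:
  stratum Site I: (160/1670)²·8.28²/13 = 0.0484088
  stratum Site II: (210/1670)²·5.02²/29 = 0.0137409
  stratum Site III: (330/1670)²·2.76²/39 = 0.00762691
  stratum Site IV: (590/1670)²·5.03²/44 = 0.0717719
  stratum Site V: (380/1670)²·6.29²/73 = 0.0280616
V_st = 0.16961
V_srs = s²/n = 83.76/198 = 0.42303
Relative efficiency = V_srs / V_st = 0.42303/0.16961 = 2.4941

RE ≈ 2.494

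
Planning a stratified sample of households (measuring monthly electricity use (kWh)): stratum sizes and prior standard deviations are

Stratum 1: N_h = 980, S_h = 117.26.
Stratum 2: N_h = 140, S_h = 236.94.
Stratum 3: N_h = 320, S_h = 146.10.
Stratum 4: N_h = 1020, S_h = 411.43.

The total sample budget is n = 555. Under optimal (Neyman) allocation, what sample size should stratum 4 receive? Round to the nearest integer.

Neyman allocation: n_h = n · N_h S_h / Σ N_i S_i, with n = 555.
  stratum 1: N_h·S_h = 980·117.26 = 114914.80
  stratum 2: N_h·S_h = 140·236.94 = 33171.60
  stratum 3: N_h·S_h = 320·146.10 = 46752.00
  stratum 4: N_h·S_h = 1020·411.43 = 419658.60
Σ N_h S_h = 614497.00
n for stratum 4 = 555·419658.60/614497.00 = 379.026 → 379

379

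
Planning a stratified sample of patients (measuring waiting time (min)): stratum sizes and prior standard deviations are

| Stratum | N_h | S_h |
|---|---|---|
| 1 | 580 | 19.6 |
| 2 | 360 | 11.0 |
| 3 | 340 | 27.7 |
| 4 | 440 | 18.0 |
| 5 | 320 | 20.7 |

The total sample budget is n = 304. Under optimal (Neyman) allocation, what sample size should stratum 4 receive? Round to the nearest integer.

61

Neyman allocation: n_h = n · N_h S_h / Σ N_i S_i, with n = 304.
  stratum 1: N_h·S_h = 580·19.6 = 11368.00
  stratum 2: N_h·S_h = 360·11.0 = 3960.00
  stratum 3: N_h·S_h = 340·27.7 = 9418.00
  stratum 4: N_h·S_h = 440·18.0 = 7920.00
  stratum 5: N_h·S_h = 320·20.7 = 6624.00
Σ N_h S_h = 39290.00
n for stratum 4 = 304·7920.00/39290.00 = 61.280 → 61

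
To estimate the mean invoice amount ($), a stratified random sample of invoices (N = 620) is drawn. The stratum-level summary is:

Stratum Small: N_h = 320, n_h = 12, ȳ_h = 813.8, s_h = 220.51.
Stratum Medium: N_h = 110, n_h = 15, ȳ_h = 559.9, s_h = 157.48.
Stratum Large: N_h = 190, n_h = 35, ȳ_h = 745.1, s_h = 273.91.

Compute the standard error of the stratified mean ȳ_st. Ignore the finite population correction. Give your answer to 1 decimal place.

SE(ȳ_st) ≈ 36.5

V̂(ȳ_st) = Σ W_h² s_h²/n_h, with W_h = N_h/N and N = 620:
  stratum Small: (320/620)²·220.51²/12 = 1079.42
  stratum Medium: (110/620)²·157.48²/15 = 52.0429
  stratum Large: (190/620)²·273.91²/35 = 201.313
V̂(ȳ_st) = 1332.78
SE(ȳ_st) = √1332.78 = 36.5073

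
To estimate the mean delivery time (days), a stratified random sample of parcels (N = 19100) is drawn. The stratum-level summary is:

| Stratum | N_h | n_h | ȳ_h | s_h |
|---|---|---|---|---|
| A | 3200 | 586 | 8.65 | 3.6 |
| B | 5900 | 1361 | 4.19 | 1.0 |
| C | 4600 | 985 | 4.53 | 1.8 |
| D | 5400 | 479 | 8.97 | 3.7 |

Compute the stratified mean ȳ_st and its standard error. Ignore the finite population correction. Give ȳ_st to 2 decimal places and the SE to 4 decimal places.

ȳ_st = Σ W_h ȳ_h = (3200·8.65 + 5900·4.19 + 4600·4.53 + 5400·8.97)/19100 = 6.37052
V̂(ȳ_st) = Σ W_h² s_h²/n_h, with W_h = N_h/N and N = 19100:
  stratum A: (3200/19100)²·3.6²/586 = 0.000620784
  stratum B: (5900/19100)²·1.0²/1361 = 7.01099e-05
  stratum C: (4600/19100)²·1.8²/985 = 0.000190791
  stratum D: (5400/19100)²·3.7²/479 = 0.00228449
V̂(ȳ_st) = 0.00316617
SE(ȳ_st) = √0.00316617 = 0.0562687

ȳ_st ≈ 6.37, SE ≈ 0.0563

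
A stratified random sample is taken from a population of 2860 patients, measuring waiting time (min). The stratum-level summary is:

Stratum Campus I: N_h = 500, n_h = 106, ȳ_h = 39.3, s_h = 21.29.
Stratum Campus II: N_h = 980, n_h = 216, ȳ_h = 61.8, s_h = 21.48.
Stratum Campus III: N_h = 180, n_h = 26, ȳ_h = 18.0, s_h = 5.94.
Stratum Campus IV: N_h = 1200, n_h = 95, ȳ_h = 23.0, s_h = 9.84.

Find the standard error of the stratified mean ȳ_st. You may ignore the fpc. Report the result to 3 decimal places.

V̂(ȳ_st) = Σ W_h² s_h²/n_h, with W_h = N_h/N and N = 2860:
  stratum Campus I: (500/2860)²·21.29²/106 = 0.130693
  stratum Campus II: (980/2860)²·21.48²/216 = 0.250804
  stratum Campus III: (180/2860)²·5.94²/26 = 0.00537542
  stratum Campus IV: (1200/2860)²·9.84²/95 = 0.179431
V̂(ȳ_st) = 0.566304
SE(ȳ_st) = √0.566304 = 0.752532

SE(ȳ_st) ≈ 0.753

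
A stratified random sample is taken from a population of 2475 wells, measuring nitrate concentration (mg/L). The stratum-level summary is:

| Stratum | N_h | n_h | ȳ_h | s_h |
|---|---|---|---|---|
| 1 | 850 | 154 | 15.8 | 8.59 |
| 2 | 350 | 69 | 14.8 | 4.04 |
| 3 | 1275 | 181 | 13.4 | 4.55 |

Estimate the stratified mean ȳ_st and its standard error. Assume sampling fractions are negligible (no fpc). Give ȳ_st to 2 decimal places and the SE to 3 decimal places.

ȳ_st = Σ W_h ȳ_h = (850·15.8 + 350·14.8 + 1275·13.4)/2475 = 14.42222
V̂(ȳ_st) = Σ W_h² s_h²/n_h, with W_h = N_h/N and N = 2475:
  stratum 1: (850/2475)²·8.59²/154 = 0.0565136
  stratum 2: (350/2475)²·4.04²/69 = 0.00473042
  stratum 3: (1275/2475)²·4.55²/181 = 0.0303539
V̂(ȳ_st) = 0.0915979
SE(ȳ_st) = √0.0915979 = 0.302651

ȳ_st ≈ 14.42, SE ≈ 0.303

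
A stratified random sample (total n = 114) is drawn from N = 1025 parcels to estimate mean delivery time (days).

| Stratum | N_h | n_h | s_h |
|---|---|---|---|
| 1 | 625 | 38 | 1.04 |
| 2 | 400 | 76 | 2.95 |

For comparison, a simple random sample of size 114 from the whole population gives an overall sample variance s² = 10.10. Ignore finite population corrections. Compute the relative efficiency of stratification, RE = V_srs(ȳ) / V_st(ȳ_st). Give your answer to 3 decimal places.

RE ≈ 3.162

V̂(ȳ_st) = Σ W_h² s_h²/n_h, with W_h = N_h/N and N = 1025:
  stratum 1: (625/1025)²·1.04²/38 = 0.0105827
  stratum 2: (400/1025)²·2.95²/76 = 0.0174382
V_st = 0.0280209
V_srs = s²/n = 10.10/114 = 0.0885965
Relative efficiency = V_srs / V_st = 0.0885965/0.0280209 = 3.1618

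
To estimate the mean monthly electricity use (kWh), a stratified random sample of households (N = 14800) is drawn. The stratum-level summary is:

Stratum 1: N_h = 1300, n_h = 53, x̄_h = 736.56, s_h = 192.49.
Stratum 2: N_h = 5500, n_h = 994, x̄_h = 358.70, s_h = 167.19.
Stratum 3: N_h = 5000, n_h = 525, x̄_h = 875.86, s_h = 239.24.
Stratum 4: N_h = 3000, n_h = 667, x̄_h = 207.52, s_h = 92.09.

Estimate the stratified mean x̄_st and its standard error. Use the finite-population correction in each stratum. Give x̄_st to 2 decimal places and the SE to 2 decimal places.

x̄_st ≈ 535.96, SE ≈ 4.46

x̄_st = Σ W_h x̄_h = (1300·736.56 + 5500·358.70 + 5000·875.86 + 3000·207.52)/14800 = 535.96203
V̂(x̄_st) = Σ W_h² (1 − n_h/N_h) s_h²/n_h, with W_h = N_h/N and N = 14800:
  stratum 1: (1300/14800)²·(1 − 53/1300)·192.49²/53 = 5.17401
  stratum 2: (5500/14800)²·(1 − 994/5500)·167.19²/994 = 3.18174
  stratum 3: (5000/14800)²·(1 − 525/5000)·239.24²/525 = 11.1365
  stratum 4: (3000/14800)²·(1 − 667/3000)·92.09²/667 = 0.406267
V̂(x̄_st) = 19.8985
SE(x̄_st) = √19.8985 = 4.46077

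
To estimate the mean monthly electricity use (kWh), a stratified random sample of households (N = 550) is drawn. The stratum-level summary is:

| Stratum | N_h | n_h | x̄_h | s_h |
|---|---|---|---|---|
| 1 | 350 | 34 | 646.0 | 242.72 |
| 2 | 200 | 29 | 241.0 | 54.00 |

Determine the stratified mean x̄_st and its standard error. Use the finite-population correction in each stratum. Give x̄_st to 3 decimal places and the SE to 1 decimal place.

x̄_st ≈ 498.727, SE ≈ 25.4

x̄_st = Σ W_h x̄_h = (350·646.0 + 200·241.0)/550 = 498.72727
V̂(x̄_st) = Σ W_h² (1 − n_h/N_h) s_h²/n_h, with W_h = N_h/N and N = 550:
  stratum 1: (350/550)²·(1 − 34/350)·242.72²/34 = 633.522
  stratum 2: (200/550)²·(1 − 29/200)·54.00²/29 = 11.3682
V̂(x̄_st) = 644.891
SE(x̄_st) = √644.891 = 25.3947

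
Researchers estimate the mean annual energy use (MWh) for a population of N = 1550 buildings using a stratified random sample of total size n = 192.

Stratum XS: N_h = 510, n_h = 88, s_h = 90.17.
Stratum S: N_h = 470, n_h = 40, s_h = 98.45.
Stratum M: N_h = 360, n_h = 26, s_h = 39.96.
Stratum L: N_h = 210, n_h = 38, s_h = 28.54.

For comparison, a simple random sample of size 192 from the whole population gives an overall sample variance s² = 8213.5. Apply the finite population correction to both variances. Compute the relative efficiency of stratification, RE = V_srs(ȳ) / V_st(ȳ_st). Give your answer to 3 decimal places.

RE ≈ 1.169

V̂(ȳ_st) = Σ W_h² (1 − n_h/N_h) s_h²/n_h, with W_h = N_h/N and N = 1550:
  stratum XS: (510/1550)²·(1 − 88/510)·90.17²/88 = 8.27677
  stratum S: (470/1550)²·(1 − 40/470)·98.45²/40 = 20.3833
  stratum M: (360/1550)²·(1 − 26/360)·39.96²/26 = 3.07371
  stratum L: (210/1550)²·(1 − 38/210)·28.54²/38 = 0.322262
V_st = 32.056
V_srs = (1 − 192/1550)·8213.5/192 = 37.4796
Relative efficiency = V_srs / V_st = 37.4796/32.056 = 1.1692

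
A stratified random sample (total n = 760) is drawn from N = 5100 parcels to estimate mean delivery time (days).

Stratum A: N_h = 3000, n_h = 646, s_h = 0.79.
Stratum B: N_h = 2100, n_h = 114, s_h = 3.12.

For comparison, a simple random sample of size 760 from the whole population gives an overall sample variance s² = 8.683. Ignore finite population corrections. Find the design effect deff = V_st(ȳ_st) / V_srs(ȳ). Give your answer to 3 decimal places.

V̂(ȳ_st) = Σ W_h² s_h²/n_h, with W_h = N_h/N and N = 5100:
  stratum A: (3000/5100)²·0.79²/646 = 0.00033429
  stratum B: (2100/5100)²·3.12²/114 = 0.0144778
V_st = 0.0148121
V_srs = s²/n = 8.683/760 = 0.011425
deff = V_st / V_srs = 0.0148121/0.011425 = 1.2965

deff ≈ 1.296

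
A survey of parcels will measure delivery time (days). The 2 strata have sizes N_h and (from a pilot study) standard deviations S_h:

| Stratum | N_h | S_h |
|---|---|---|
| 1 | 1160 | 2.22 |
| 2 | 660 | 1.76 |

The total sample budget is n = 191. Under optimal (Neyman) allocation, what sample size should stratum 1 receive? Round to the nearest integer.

Neyman allocation: n_h = n · N_h S_h / Σ N_i S_i, with n = 191.
  stratum 1: N_h·S_h = 1160·2.22 = 2575.20
  stratum 2: N_h·S_h = 660·1.76 = 1161.60
Σ N_h S_h = 3736.80
n for stratum 1 = 191·2575.20/3736.80 = 131.627 → 132

132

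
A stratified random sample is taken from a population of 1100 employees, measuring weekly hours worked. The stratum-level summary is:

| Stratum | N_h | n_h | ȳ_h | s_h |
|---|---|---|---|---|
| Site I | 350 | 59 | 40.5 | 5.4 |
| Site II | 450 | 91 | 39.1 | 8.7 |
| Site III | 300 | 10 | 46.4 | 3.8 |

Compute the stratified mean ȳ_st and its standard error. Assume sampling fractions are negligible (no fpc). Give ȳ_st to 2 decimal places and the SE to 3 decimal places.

ȳ_st = Σ W_h ȳ_h = (350·40.5 + 450·39.1 + 300·46.4)/1100 = 41.53636
V̂(ȳ_st) = Σ W_h² s_h²/n_h, with W_h = N_h/N and N = 1100:
  stratum Site I: (350/1100)²·5.4²/59 = 0.0500364
  stratum Site II: (450/1100)²·8.7²/91 = 0.139199
  stratum Site III: (300/1100)²·3.8²/10 = 0.107405
V̂(ȳ_st) = 0.296641
SE(ȳ_st) = √0.296641 = 0.544647

ȳ_st ≈ 41.54, SE ≈ 0.545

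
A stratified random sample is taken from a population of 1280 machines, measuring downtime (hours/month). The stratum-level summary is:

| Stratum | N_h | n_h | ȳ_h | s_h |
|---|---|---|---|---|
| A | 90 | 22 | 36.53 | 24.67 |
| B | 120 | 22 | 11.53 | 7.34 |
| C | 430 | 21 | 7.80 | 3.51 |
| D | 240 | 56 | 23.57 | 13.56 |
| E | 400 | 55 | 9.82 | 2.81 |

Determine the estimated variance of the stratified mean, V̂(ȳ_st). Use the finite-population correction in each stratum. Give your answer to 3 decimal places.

V̂(ȳ_st) ≈ 0.284

V̂(ȳ_st) = Σ W_h² (1 − n_h/N_h) s_h²/n_h, with W_h = N_h/N and N = 1280:
  stratum A: (90/1280)²·(1 − 22/90)·24.67²/22 = 0.103335
  stratum B: (120/1280)²·(1 − 22/120)·7.34²/22 = 0.0175775
  stratum C: (430/1280)²·(1 − 21/430)·3.51²/21 = 0.0629748
  stratum D: (240/1280)²·(1 − 56/240)·13.56²/56 = 0.0884994
  stratum E: (400/1280)²·(1 − 55/400)·2.81²/55 = 0.0120923
V̂(ȳ_st) = 0.284479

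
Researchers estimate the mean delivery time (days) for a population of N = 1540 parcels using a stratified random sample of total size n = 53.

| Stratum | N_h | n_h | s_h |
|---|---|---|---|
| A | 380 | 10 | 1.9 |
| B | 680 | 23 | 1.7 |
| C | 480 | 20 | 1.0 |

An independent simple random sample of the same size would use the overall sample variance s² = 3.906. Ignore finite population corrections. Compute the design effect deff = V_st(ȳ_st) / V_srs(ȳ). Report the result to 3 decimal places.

V̂(ȳ_st) = Σ W_h² s_h²/n_h, with W_h = N_h/N and N = 1540:
  stratum A: (380/1540)²·1.9²/10 = 0.0219803
  stratum B: (680/1540)²·1.7²/23 = 0.0244989
  stratum C: (480/1540)²·1.0²/20 = 0.00485748
V_st = 0.0513366
V_srs = s²/n = 3.906/53 = 0.0736981
deff = V_st / V_srs = 0.0513366/0.0736981 = 0.6966

deff ≈ 0.697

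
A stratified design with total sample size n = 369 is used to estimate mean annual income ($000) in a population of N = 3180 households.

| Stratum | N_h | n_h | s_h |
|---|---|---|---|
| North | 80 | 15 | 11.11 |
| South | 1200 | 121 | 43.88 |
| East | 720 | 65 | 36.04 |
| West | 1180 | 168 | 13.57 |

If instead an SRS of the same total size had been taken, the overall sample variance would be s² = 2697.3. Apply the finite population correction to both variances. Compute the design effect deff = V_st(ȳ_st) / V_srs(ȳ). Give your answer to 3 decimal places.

deff ≈ 0.480

V̂(ȳ_st) = Σ W_h² (1 − n_h/N_h) s_h²/n_h, with W_h = N_h/N and N = 3180:
  stratum North: (80/3180)²·(1 − 15/80)·11.11²/15 = 0.00423142
  stratum South: (1200/3180)²·(1 − 121/1200)·43.88²/121 = 2.03749
  stratum East: (720/3180)²·(1 − 65/720)·36.04²/65 = 0.931914
  stratum West: (1180/3180)²·(1 − 168/1180)·13.57²/168 = 0.129437
V_st = 3.10308
V_srs = (1 − 369/3180)·2697.3/369 = 6.46155
deff = V_st / V_srs = 3.10308/6.46155 = 0.4802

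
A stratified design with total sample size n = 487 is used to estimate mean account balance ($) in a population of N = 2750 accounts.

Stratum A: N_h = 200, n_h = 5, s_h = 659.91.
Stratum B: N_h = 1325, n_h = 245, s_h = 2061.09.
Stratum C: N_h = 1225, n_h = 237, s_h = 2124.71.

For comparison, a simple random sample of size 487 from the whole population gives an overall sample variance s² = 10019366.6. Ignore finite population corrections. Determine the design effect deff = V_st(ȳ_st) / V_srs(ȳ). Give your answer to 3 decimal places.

V̂(ȳ_st) = Σ W_h² s_h²/n_h, with W_h = N_h/N and N = 2750:
  stratum A: (200/2750)²·659.91²/5 = 460.674
  stratum B: (1325/2750)²·2061.09²/245 = 4025.26
  stratum C: (1225/2750)²·2124.71²/237 = 3779.7
V_st = 8265.64
V_srs = s²/n = 10019366.6/487 = 20573.6
deff = V_st / V_srs = 8265.64/20573.6 = 0.4018

deff ≈ 0.402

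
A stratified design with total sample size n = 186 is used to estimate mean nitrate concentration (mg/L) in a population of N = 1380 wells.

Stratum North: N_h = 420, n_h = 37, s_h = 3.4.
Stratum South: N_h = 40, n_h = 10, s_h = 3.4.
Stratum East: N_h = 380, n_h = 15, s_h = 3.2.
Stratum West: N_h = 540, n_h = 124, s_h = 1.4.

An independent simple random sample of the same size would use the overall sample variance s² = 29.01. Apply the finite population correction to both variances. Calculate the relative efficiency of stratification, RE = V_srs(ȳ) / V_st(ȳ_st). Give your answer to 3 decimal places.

V̂(ȳ_st) = Σ W_h² (1 − n_h/N_h) s_h²/n_h, with W_h = N_h/N and N = 1380:
  stratum North: (420/1380)²·(1 − 37/420)·3.4²/37 = 0.0263904
  stratum South: (40/1380)²·(1 − 10/40)·3.4²/10 = 0.000728418
  stratum East: (380/1380)²·(1 − 15/380)·3.2²/15 = 0.0497195
  stratum West: (540/1380)²·(1 − 124/540)·1.4²/124 = 0.0018645
V_st = 0.0787029
V_srs = (1 − 186/1380)·29.01/186 = 0.134946
Relative efficiency = V_srs / V_st = 0.134946/0.0787029 = 1.7146

RE ≈ 1.715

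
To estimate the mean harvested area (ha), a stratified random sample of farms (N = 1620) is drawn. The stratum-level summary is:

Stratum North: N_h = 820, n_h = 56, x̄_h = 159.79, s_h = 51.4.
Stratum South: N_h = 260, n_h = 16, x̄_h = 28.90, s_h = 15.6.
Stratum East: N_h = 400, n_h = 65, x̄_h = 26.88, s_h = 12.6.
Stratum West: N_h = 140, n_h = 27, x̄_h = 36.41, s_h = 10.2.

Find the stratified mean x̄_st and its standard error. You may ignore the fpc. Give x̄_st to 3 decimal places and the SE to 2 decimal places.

x̄_st ≈ 95.303, SE ≈ 3.56

x̄_st = Σ W_h x̄_h = (820·159.79 + 260·28.90 + 400·26.88 + 140·36.41)/1620 = 95.30321
V̂(x̄_st) = Σ W_h² s_h²/n_h, with W_h = N_h/N and N = 1620:
  stratum North: (820/1620)²·51.4²/56 = 12.0875
  stratum South: (260/1620)²·15.6²/16 = 0.391783
  stratum East: (400/1620)²·12.6²/65 = 0.148908
  stratum West: (140/1620)²·10.2²/27 = 0.0287781
V̂(x̄_st) = 12.657
SE(x̄_st) = √12.657 = 3.55766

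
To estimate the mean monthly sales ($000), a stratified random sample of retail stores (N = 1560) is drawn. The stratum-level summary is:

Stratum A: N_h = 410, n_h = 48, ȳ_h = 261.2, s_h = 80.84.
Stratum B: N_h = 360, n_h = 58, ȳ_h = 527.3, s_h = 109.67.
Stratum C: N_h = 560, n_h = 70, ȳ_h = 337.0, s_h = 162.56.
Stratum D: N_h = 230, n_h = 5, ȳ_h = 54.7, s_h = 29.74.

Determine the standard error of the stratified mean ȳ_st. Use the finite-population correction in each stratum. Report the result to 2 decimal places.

V̂(ȳ_st) = Σ W_h² (1 − n_h/N_h) s_h²/n_h, with W_h = N_h/N and N = 1560:
  stratum A: (410/1560)²·(1 − 48/410)·80.84²/48 = 8.30337
  stratum B: (360/1560)²·(1 − 58/360)·109.67²/58 = 9.2642
  stratum C: (560/1560)²·(1 − 70/560)·162.56²/70 = 42.5661
  stratum D: (230/1560)²·(1 − 5/230)·29.74²/5 = 3.7616
V̂(ȳ_st) = 63.8953
SE(ȳ_st) = √63.8953 = 7.99345

SE(ȳ_st) ≈ 7.99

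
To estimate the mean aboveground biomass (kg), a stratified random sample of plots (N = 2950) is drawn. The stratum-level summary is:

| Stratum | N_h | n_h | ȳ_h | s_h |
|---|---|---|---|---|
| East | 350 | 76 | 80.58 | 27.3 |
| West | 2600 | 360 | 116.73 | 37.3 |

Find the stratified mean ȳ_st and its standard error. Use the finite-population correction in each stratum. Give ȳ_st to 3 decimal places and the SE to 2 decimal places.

ȳ_st = Σ W_h ȳ_h = (350·80.58 + 2600·116.73)/2950 = 112.44102
V̂(ȳ_st) = Σ W_h² (1 − n_h/N_h) s_h²/n_h, with W_h = N_h/N and N = 2950:
  stratum East: (350/2950)²·(1 − 76/350)·27.3²/76 = 0.108065
  stratum West: (2600/2950)²·(1 − 360/2600)·37.3²/360 = 2.58638
V̂(ȳ_st) = 2.69445
SE(ȳ_st) = √2.69445 = 1.64148

ȳ_st ≈ 112.441, SE ≈ 1.64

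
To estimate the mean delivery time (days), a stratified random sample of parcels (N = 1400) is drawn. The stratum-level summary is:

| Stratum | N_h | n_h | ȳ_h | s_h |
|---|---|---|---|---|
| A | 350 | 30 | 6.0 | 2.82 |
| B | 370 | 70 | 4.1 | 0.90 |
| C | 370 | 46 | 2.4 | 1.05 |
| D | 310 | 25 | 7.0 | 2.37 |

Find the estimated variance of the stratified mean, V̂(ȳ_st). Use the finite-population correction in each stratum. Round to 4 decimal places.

V̂(ȳ_st) = Σ W_h² (1 − n_h/N_h) s_h²/n_h, with W_h = N_h/N and N = 1400:
  stratum A: (350/1400)²·(1 − 30/350)·2.82²/30 = 0.0151474
  stratum B: (370/1400)²·(1 − 70/370)·0.90²/70 = 0.000655321
  stratum C: (370/1400)²·(1 − 46/370)·1.05²/46 = 0.00146592
  stratum D: (310/1400)²·(1 − 25/310)·2.37²/25 = 0.0101276
V̂(ȳ_st) = 0.0273963

V̂(ȳ_st) ≈ 0.0274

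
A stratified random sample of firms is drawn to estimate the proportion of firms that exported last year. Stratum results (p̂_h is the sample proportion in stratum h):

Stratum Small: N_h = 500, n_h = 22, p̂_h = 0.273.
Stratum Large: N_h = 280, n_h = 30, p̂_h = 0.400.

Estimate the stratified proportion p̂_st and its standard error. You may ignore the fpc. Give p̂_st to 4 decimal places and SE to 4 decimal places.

N = 780; stratum weights W_h = N_h/N.
p̂_st = Σ W_h p̂_h = (500·0.273 + 280·0.400)/780 = 0.31859
V̂(p̂_st) = Σ W_h² p̂_h(1−p̂_h)/(n_h−1):
  stratum Small: (500/780)²·0.273·0.727/21 = 0.00388355
  stratum Large: (280/780)²·0.400·0.600/29 = 0.00106645
V̂(p̂_st) = 0.00495; SE = √V̂ = 0.0703562

p̂_st ≈ 0.3186, SE ≈ 0.0704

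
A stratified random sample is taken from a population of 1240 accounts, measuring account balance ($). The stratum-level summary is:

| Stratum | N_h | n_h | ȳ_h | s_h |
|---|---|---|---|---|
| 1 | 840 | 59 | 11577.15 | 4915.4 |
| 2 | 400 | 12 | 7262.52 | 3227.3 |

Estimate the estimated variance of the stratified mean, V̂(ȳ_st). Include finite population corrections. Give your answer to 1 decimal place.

V̂(ȳ_st) = Σ W_h² (1 − n_h/N_h) s_h²/n_h, with W_h = N_h/N and N = 1240:
  stratum 1: (840/1240)²·(1 − 59/840)·4915.4²/59 = 174724
  stratum 2: (400/1240)²·(1 − 12/400)·3227.3²/12 = 87608.4
V̂(ȳ_st) = 262332

V̂(ȳ_st) ≈ 262332.4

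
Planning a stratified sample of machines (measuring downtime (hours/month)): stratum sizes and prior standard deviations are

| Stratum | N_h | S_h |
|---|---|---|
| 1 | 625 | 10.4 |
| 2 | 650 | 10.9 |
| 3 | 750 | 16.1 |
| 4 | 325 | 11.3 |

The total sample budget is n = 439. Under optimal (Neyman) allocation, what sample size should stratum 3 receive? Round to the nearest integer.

Neyman allocation: n_h = n · N_h S_h / Σ N_i S_i, with n = 439.
  stratum 1: N_h·S_h = 625·10.4 = 6500.00
  stratum 2: N_h·S_h = 650·10.9 = 7085.00
  stratum 3: N_h·S_h = 750·16.1 = 12075.00
  stratum 4: N_h·S_h = 325·11.3 = 3672.50
Σ N_h S_h = 29332.50
n for stratum 3 = 439·12075.00/29332.50 = 180.718 → 181

181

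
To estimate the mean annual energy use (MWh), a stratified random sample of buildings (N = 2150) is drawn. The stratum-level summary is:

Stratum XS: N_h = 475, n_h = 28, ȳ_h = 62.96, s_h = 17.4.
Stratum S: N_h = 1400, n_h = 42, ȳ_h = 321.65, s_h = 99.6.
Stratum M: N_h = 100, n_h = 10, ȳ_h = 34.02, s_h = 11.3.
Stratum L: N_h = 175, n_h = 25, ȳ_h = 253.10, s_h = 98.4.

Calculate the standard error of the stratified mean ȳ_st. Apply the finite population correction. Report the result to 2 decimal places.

SE(ȳ_st) ≈ 9.99

V̂(ȳ_st) = Σ W_h² (1 − n_h/N_h) s_h²/n_h, with W_h = N_h/N and N = 2150:
  stratum XS: (475/2150)²·(1 − 28/475)·17.4²/28 = 0.496666
  stratum S: (1400/2150)²·(1 − 42/1400)·99.6²/42 = 97.145
  stratum M: (100/2150)²·(1 − 10/100)·11.3²/10 = 0.0248612
  stratum L: (175/2150)²·(1 − 25/175)·98.4²/25 = 2.19939
V̂(ȳ_st) = 99.8659
SE(ȳ_st) = √99.8659 = 9.99329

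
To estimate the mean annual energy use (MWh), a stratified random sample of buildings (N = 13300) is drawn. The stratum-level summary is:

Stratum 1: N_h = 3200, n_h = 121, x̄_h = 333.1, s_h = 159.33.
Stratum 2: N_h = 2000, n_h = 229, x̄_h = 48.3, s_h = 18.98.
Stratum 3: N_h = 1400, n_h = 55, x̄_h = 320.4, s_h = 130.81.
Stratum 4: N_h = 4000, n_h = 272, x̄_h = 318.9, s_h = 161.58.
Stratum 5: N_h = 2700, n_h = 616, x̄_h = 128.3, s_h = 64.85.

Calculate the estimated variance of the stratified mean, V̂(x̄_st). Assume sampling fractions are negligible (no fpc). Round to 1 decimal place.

V̂(x̄_st) ≈ 24.6

V̂(x̄_st) = Σ W_h² s_h²/n_h, with W_h = N_h/N and N = 13300:
  stratum 1: (3200/13300)²·159.33²/121 = 12.1452
  stratum 2: (2000/13300)²·18.98²/229 = 0.0355724
  stratum 3: (1400/13300)²·130.81²/55 = 3.44724
  stratum 4: (4000/13300)²·161.58²/272 = 8.68206
  stratum 5: (2700/13300)²·64.85²/616 = 0.281361
V̂(x̄_st) = 24.5915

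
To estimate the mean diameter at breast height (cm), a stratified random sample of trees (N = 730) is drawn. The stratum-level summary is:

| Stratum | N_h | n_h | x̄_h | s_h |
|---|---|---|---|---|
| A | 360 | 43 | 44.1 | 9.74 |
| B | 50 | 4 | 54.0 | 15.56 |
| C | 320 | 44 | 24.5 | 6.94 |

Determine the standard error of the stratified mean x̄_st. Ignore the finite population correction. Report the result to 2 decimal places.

V̂(x̄_st) = Σ W_h² s_h²/n_h, with W_h = N_h/N and N = 730:
  stratum A: (360/730)²·9.74²/43 = 0.536548
  stratum B: (50/730)²·15.56²/4 = 0.283958
  stratum C: (320/730)²·6.94²/44 = 0.210339
V̂(x̄_st) = 1.03085
SE(x̄_st) = √1.03085 = 1.01531

SE(x̄_st) ≈ 1.02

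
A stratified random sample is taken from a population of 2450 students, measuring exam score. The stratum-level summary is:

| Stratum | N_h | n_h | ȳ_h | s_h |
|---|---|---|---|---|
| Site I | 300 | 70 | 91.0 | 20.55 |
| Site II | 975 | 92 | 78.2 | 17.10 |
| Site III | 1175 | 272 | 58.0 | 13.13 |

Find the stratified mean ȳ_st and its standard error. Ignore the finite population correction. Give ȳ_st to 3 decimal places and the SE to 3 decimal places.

ȳ_st ≈ 70.080, SE ≈ 0.860

ȳ_st = Σ W_h ȳ_h = (300·91.0 + 975·78.2 + 1175·58.0)/2450 = 70.07959
V̂(ȳ_st) = Σ W_h² s_h²/n_h, with W_h = N_h/N and N = 2450:
  stratum Site I: (300/2450)²·20.55²/70 = 0.0904557
  stratum Site II: (975/2450)²·17.10²/92 = 0.503363
  stratum Site III: (1175/2450)²·13.13²/272 = 0.145782
V̂(ȳ_st) = 0.739601
SE(ȳ_st) = √0.739601 = 0.860001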